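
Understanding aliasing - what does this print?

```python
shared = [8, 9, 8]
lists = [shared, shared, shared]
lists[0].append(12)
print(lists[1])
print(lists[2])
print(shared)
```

Key concept: list of same reference.
Step by step:
`shared = [8, 9, 8]` → shared = [8, 9, 8]
`lists = [shared, shared, shared]` → lists = [[8, 9, 8], [8, 9, 8], [8, 9, 8]]
`lists[0].append(12)` → shared = [8, 9, 8, 12]; lists = [[8, 9, 8, 12], [8, 9, 8, 12], [8, 9, 8, 12]]
`print(lists[1])` → prints [8, 9, 8, 12]
`print(lists[2])` → prints [8, 9, 8, 12]
`print(shared)` → prints [8, 9, 8, 12]

Answer:
[8, 9, 8, 12]
[8, 9, 8, 12]
[8, 9, 8, 12]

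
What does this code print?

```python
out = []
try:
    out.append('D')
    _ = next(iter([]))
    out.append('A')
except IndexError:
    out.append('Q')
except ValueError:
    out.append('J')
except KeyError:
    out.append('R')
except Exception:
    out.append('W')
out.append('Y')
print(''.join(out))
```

Execution trace: 'D' (try body) → 'W' (except Exception) → 'Y' (after the try/except). Output: DWY

Answer: DWY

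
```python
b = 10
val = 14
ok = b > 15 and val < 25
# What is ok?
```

Trace:
`b = 10` → b = 10
`val = 14` → val = 14
`ok = b > 15 and val < 25` → ok = False
So ok = False

Answer: False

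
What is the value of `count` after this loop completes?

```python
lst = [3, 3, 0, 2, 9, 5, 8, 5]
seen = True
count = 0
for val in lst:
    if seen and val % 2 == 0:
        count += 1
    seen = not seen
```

Count even values at even positions
`count` takes the values: 0 → 1 → 2

Answer: 2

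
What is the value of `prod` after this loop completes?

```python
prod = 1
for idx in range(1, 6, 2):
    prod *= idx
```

Product of 1, 3, 5, ... up to 5
`prod` takes the values: 1 → 3 → 15

Answer: 15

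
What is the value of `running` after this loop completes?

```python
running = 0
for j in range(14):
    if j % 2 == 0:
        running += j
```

Sum of even numbers 0 to 13
`running` takes the values: 0 → 2 → 6 → 12 → 20 → 30 → 42

Answer: 42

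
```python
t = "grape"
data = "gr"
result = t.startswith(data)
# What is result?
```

Trace:
`t = "grape"` → t = 'grape'
`data = "gr"` → data = 'gr'
`result = t.startswith(data)` → result = True
So result = True

Answer: True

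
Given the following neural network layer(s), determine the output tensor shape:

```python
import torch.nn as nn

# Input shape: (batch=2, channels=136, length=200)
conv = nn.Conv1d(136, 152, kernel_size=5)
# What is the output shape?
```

Input: (2, 136, 200) -> Output: (2, 152, 196)

Answer: (2, 152, 196)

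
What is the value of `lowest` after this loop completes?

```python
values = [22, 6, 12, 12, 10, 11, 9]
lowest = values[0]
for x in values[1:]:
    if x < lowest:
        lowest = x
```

Minimum of [22, 6, 12, 12, 10, 11, 9]
`lowest` takes the values: 22 → 6

Answer: 6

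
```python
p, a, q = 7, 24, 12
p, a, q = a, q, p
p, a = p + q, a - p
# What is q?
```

Trace:
`p, a, q = 7, 24, 12` → p = 7; a = 24; q = 12
`p, a, q = a, q, p` → p = 24; a = 12; q = 7
`p, a = p + q, a - p` → p = 31; a = -12
So q = 7

Answer: 7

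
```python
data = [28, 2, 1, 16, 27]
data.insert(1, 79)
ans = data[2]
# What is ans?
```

Trace:
`data = [28, 2, 1, 16, 27]` → data = [28, 2, 1, 16, 27]
`data.insert(1, 79)` → data = [28, 79, 2, 1, 16, 27]
`ans = data[2]` → ans = 2
So ans = 2

Answer: 2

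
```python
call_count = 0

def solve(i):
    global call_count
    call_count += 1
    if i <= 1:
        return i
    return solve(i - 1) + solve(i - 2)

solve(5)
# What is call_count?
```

Calls(i) = 1 + Calls(i-1) + Calls(i-2); Calls(0)=Calls(1)=1. For i=5 this gives 15.

Answer: 15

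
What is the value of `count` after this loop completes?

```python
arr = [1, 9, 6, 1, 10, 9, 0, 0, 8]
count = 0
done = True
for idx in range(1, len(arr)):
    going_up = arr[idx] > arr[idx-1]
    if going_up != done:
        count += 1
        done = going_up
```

Count direction changes in [1, 9, 6, 1, 10, 9, 0, 0, 8]
`count` takes the values: 0 → 1 → 2 → 3 → 4

Answer: 4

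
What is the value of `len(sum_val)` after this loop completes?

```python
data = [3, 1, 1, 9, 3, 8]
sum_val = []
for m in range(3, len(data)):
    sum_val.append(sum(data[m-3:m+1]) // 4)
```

Number of 4-element averages
`sum_val` takes the values: [] → [3] → [3, 3] → [3, 3, 5]
So `len(sum_val)` = 3

Answer: 3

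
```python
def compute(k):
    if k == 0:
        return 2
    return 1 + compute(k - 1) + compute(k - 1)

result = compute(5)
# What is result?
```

compute(k) = 1 + 2·compute(k-1), compute(0)=2. Closed form: (2+1)·2^5 - 1 = 95.

Answer: 95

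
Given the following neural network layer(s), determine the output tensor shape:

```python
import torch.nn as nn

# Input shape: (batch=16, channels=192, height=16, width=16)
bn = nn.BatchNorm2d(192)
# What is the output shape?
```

Input: (16, 192, 16, 16) -> Output: (16, 192, 16, 16)

Answer: (16, 192, 16, 16)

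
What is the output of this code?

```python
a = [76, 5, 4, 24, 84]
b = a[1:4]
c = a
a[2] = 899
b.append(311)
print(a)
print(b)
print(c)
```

Key concept: slice vs alias.
Step by step:
`a = [76, 5, 4, 24, 84]` → a = [76, 5, 4, 24, 84]
`b = a[1:4]` → b = [5, 4, 24]
`c = a` → c = [76, 5, 4, 24, 84] (same object as a)
`a[2] = 899` → a = [76, 5, 899, 24, 84] (same object as c); c = [76, 5, 899, 24, 84] (same object as a)
`b.append(311)` → b = [5, 4, 24, 311]
`print(a)` → prints [76, 5, 899, 24, 84]
`print(b)` → prints [5, 4, 24, 311]
`print(c)` → prints [76, 5, 899, 24, 84]

Answer:
[76, 5, 899, 24, 84]
[5, 4, 24, 311]
[76, 5, 899, 24, 84]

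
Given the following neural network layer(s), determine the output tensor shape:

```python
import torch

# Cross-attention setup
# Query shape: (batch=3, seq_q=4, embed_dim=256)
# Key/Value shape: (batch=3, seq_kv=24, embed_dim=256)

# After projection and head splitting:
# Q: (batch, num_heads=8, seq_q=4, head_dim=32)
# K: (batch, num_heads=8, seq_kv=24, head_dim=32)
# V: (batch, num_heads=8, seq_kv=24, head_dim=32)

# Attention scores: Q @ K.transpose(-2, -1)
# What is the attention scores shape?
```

Input: (3, 4, 256) -> Output: (3, 8, 4, 24)

Answer: (3, 8, 4, 24)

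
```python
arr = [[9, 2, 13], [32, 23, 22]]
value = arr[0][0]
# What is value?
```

Trace:
`arr = [[9, 2, 13], [32, 23, 22]]` → arr = [[9, 2, 13], [32, 23, 22]]
`value = arr[0][0]` → value = 9
So value = 9

Answer: 9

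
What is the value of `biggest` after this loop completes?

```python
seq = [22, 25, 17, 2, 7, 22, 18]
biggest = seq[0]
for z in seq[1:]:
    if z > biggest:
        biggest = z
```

Maximum of [22, 25, 17, 2, 7, 22, 18]
`biggest` takes the values: 22 → 25

Answer: 25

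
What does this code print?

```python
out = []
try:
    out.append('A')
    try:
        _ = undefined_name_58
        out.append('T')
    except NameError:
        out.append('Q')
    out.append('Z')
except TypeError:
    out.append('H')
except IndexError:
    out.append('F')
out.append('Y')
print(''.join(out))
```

Execution trace: 'A' (try body) → 'Q' (inner except NameError) → 'Z' (try body, no exception) → 'Y' (after the try/except). Output: AQZY

Answer: AQZY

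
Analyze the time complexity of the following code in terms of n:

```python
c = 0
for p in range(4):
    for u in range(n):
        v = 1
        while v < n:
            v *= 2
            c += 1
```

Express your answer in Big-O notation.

Each loop level contributes: 1 × n × log n. Multiplying the contributions gives O(n log n).

Answer: O(n log n)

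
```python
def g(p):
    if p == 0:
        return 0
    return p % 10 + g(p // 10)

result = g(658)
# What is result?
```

Sum of digits of 658: 8 + 5 + 6 = 19

Answer: 19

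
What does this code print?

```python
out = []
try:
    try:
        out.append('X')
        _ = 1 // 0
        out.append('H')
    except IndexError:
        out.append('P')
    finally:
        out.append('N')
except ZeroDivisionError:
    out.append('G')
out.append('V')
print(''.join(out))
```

Execution trace: 'X' (try body) → 'N' (finally) → 'G' (outer except ZeroDivisionError) → 'V' (after the try/except). Output: XNGV

Answer: XNGV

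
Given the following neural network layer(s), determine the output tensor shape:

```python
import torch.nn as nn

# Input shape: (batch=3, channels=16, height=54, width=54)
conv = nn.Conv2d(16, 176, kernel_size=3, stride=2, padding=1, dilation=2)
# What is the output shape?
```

Input: (3, 16, 54, 54) -> Output: (3, 176, 26, 26)

Answer: (3, 176, 26, 26)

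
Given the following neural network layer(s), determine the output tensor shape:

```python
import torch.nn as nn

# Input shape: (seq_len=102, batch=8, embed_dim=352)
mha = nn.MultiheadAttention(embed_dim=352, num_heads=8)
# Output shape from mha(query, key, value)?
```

Input: (102, 8, 352) -> Output: (102, 8, 352)

Answer: (102, 8, 352)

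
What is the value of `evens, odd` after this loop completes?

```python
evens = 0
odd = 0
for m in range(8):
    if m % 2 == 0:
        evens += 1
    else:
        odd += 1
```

Count evens and odds in range(8)
`evens, odd` takes the values: (0, 0) → (1, 0) → (1, 1) → (2, 1) → (2, 2) → (3, 2) → (3, 3) → (4, 3) → (4, 4)

Answer: 4, 4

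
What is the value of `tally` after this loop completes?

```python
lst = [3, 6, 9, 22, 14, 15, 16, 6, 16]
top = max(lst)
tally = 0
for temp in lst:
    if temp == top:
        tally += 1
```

Count of max value 22 in [3, 6, 9, 22, 14, 15, 16, 6, 16]
`tally` takes the values: 0 → 1

Answer: 1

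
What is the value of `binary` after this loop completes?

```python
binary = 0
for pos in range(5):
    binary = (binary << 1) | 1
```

Build 5 consecutive 1-bits: 0b11111
`binary` takes the values: 0 → 1 → 3 → 7 → 15 → 31

Answer: 31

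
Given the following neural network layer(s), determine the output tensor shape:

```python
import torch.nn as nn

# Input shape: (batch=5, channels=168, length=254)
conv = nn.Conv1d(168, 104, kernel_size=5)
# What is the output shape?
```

Input: (5, 168, 254) -> Output: (5, 104, 250)

Answer: (5, 104, 250)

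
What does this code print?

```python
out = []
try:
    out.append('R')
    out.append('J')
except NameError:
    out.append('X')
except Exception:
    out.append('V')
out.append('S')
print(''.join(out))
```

Execution trace: 'R' (try body) → 'J' (try body, no exception) → 'S' (after the try/except). Output: RJS

Answer: RJS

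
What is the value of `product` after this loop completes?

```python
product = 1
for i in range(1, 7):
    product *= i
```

6! = 720
`product` takes the values: 1 → 2 → 6 → 24 → 120 → 720

Answer: 720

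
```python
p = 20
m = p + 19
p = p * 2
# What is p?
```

Trace:
`p = 20` → p = 20
`m = p + 19` → m = 39
`p = p * 2` → p = 40
So p = 40

Answer: 40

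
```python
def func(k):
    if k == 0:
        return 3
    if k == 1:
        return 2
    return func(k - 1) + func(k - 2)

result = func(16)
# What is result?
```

Build up from base cases: func(0)=3, func(1)=2, func(2)=5, func(3)=7, func(4)=12, func(5)=19, func(6)=31, ..., func(16)=3804

Answer: 3804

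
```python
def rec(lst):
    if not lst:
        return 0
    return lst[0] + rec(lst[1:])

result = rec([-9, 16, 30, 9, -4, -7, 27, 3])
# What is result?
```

(-9) + 16 + 30 + 9 + (-4) + (-7) + 27 + 3 + 0 = 65

Answer: 65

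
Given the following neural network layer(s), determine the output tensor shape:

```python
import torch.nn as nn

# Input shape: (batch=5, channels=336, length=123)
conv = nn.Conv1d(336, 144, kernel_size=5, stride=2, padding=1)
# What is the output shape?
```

Input: (5, 336, 123) -> Output: (5, 144, 61)

Answer: (5, 144, 61)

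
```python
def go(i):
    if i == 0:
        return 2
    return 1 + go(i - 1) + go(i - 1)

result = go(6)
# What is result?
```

go(i) = 1 + 2·go(i-1), go(0)=2. Closed form: (2+1)·2^6 - 1 = 191.

Answer: 191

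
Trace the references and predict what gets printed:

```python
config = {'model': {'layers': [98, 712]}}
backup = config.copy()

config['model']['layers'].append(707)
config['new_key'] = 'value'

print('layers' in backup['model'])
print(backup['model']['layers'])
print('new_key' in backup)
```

Key concept: shallow copy gotcha with nested dict.
Step by step:
`config = {'model': {'layers': [98, 712]}}` → config = {'model': {'layers': [98, 712]}}
`backup = config.copy()` → backup = {'model': {'layers': [98, 712]}}
`config['model']['layers'].append(707)` → config = {'model': {'layers': [98, 712, 707]}}; backup = {'model': {'layers': [98, 712, 707]}}
`config['new_key'] = 'value'` → config = {'model': {'layers': [98, 712, 707]}, 'new_key': 'value'}
`print('layers' in backup['model'])` → prints True
`print(backup['model']['layers'])` → prints [98, 712, 707]
`print('new_key' in backup)` → prints False

Answer:
True
[98, 712, 707]
False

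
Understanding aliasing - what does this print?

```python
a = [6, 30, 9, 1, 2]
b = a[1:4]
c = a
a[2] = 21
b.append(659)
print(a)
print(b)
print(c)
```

Key concept: slice vs alias.
Step by step:
`a = [6, 30, 9, 1, 2]` → a = [6, 30, 9, 1, 2]
`b = a[1:4]` → b = [30, 9, 1]
`c = a` → c = [6, 30, 9, 1, 2] (same object as a)
`a[2] = 21` → a = [6, 30, 21, 1, 2] (same object as c); c = [6, 30, 21, 1, 2] (same object as a)
`b.append(659)` → b = [30, 9, 1, 659]
`print(a)` → prints [6, 30, 21, 1, 2]
`print(b)` → prints [30, 9, 1, 659]
`print(c)` → prints [6, 30, 21, 1, 2]

Answer:
[6, 30, 21, 1, 2]
[30, 9, 1, 659]
[6, 30, 21, 1, 2]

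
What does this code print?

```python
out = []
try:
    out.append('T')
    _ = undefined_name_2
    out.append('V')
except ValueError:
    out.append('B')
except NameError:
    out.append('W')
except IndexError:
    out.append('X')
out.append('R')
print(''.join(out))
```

Execution trace: 'T' (try body) → 'W' (except NameError) → 'R' (after the try/except). Output: TWR

Answer: TWR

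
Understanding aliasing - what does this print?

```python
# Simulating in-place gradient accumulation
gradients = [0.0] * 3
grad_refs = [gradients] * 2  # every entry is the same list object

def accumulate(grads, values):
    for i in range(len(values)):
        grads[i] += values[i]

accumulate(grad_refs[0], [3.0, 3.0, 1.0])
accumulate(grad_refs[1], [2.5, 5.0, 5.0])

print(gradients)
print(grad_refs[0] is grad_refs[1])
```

Key concept: gradient accumulation aliasing.
Step by step:
`gradients = [0.0] * 3` → gradients = [0.0, 0.0, 0.0]
`grad_refs = [gradients] * 2` → grad_refs = [[0.0, 0.0, 0.0], [0.0, 0.0, 0.0]]
`accumulate(grad_refs[0], [3.0, 3.0, 1.0])` → gradients = [3.0, 3.0, 1.0]; grad_refs = [[3.0, 3.0, 1.0], [3.0, 3.0, 1.0]]
`accumulate(grad_refs[1], [2.5, 5.0, 5.0])` → gradients = [5.5, 8.0, 6.0]; grad_refs = [[5.5, 8.0, 6.0], [5.5, 8.0, 6.0]]
`print(gradients)` → prints [5.5, 8.0, 6.0]
`print(grad_refs[0] is grad_refs[1])` → prints True

Answer:
[5.5, 8.0, 6.0]
True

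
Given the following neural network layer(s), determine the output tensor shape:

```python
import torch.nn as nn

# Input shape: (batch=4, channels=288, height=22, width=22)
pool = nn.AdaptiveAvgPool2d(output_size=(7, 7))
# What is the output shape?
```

Input: (4, 288, 22, 22) -> Output: (4, 288, 7, 7)

Answer: (4, 288, 7, 7)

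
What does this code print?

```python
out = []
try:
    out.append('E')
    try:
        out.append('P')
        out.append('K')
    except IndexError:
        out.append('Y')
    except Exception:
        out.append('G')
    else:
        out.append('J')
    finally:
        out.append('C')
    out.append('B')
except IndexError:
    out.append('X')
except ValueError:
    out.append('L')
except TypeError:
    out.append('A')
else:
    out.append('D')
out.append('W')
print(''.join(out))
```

Execution trace: 'E' (try body) → 'P' (inner try body) → 'K' (inner try body, no exception) → 'J' (inner else) → 'C' (inner finally) → 'B' (try body, no exception) → 'D' (else) → 'W' (after the try/except). Output: EPKJCBDW

Answer: EPKJCBDW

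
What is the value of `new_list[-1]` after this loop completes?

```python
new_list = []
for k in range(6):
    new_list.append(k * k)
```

Last element of squares 0 to 5
`new_list` takes the values: [] → [0] → [0, 1] → [0, 1, 4] → [0, 1, 4, 9] → [0, 1, 4, 9, 16] → [0, 1, 4, 9, 16, 25]
So `new_list[-1]` = 25

Answer: 25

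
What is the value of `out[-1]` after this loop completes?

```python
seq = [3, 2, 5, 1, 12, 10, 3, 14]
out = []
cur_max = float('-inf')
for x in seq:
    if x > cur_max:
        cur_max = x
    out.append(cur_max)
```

Running max ends at 14
`out` takes the values: [] → [3] → [3, 3] → [3, 3, 5] → [3, 3, 5, 5] → [3, 3, 5, 5, 12] → [3, 3, 5, 5, 12, 12] → [3, 3, 5, 5, 12, 12, 12] → [3, 3, 5, 5, 12, 12, 12, 14]
So `out[-1]` = 14

Answer: 14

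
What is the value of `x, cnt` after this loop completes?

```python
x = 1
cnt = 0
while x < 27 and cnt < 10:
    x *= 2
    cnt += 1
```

Double until >= 27 or 10 iterations
`x, cnt` takes the values: (1, 0) → (2, 0) → (2, 1) → (4, 1) → (4, 2) → (8, 2) → (8, 3) → (16, 3) → (16, 4) → (32, 4) → (32, 5)

Answer: 32, 5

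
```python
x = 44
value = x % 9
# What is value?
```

Trace:
`x = 44` → x = 44
`value = x % 9` → value = 8
So value = 8

Answer: 8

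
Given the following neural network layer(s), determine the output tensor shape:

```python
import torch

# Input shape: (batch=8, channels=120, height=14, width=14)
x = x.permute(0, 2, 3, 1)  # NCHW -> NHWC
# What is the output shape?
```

Input: (8, 120, 14, 14) -> Output: (8, 14, 14, 120)

Answer: (8, 14, 14, 120)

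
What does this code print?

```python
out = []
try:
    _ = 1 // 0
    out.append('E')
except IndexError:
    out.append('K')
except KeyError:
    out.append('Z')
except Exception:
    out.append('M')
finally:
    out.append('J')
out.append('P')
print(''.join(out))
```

Execution trace: 'M' (except Exception) → 'J' (finally) → 'P' (after the try/except). Output: MJP

Answer: MJP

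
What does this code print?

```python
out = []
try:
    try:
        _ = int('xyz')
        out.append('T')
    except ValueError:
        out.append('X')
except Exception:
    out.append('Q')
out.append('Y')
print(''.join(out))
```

Execution trace: 'X' (inner except ValueError) → 'Y' (after the try/except). Output: XY

Answer: XY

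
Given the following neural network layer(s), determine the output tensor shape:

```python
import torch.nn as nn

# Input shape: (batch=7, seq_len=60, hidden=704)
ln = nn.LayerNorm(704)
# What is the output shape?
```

Input: (7, 60, 704) -> Output: (7, 60, 704)

Answer: (7, 60, 704)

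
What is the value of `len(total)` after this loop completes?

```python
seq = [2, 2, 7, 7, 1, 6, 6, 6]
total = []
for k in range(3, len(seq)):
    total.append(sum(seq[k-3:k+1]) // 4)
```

Number of 4-element averages
`total` takes the values: [] → [4] → [4, 4] → [4, 4, 5] → [4, 4, 5, 5] → [4, 4, 5, 5, 4]
So `len(total)` = 5

Answer: 5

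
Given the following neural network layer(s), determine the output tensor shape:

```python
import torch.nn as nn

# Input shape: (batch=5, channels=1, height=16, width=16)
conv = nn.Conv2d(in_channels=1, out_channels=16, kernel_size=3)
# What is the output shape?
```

Input: (5, 1, 16, 16) -> Output: (5, 16, 14, 14)

Answer: (5, 16, 14, 14)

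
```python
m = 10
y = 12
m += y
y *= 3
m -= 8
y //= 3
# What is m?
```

Trace:
`m = 10` → m = 10
`y = 12` → y = 12
`m += y` → m = 22
`y *= 3` → y = 36
`m -= 8` → m = 14
`y //= 3` → y = 12
So m = 14

Answer: 14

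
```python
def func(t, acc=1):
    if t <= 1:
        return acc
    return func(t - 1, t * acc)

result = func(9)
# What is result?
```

Accumulator trace (n, acc): (9, 1) -> (8, 9) -> (7, 72) -> (6, 504) -> (5, 3024) -> (4, 15120) -> (3, 60480) -> (2, 181440) -> (1, 362880) -> return 362880

Answer: 362880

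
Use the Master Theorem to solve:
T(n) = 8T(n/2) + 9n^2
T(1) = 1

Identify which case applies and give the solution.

a=8, b=2, f(n)=9n^2. log_2(8) = 3. Since c=2 < 3, Case 1 applies: T(n) = Θ(n^log_b(a)) = O(n^3).

Answer: O(n^3) - Case 1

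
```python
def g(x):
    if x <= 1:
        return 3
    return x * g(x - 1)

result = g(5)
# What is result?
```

g(5) = 5 * 4 * 3 * 2 * 3 = 360

Answer: 360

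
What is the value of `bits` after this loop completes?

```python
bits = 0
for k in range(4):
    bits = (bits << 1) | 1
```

Build 4 consecutive 1-bits: 0b1111
`bits` takes the values: 0 → 1 → 3 → 7 → 15

Answer: 15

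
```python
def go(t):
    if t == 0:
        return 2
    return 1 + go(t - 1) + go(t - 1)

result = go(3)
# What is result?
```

go(t) = 1 + 2·go(t-1), go(0)=2. Closed form: (2+1)·2^3 - 1 = 23.

Answer: 23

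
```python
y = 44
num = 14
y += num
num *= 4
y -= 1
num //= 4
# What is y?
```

Trace:
`y = 44` → y = 44
`num = 14` → num = 14
`y += num` → y = 58
`num *= 4` → num = 56
`y -= 1` → y = 57
`num //= 4` → num = 14
So y = 57

Answer: 57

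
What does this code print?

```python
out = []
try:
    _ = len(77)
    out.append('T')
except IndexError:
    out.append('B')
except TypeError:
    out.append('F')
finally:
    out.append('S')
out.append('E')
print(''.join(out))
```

Execution trace: 'F' (except TypeError) → 'S' (finally) → 'E' (after the try/except). Output: FSE

Answer: FSE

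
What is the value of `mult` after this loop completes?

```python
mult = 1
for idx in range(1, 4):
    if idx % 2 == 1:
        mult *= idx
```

Product of odd numbers 1 to 3
`mult` takes the values: 1 → 3

Answer: 3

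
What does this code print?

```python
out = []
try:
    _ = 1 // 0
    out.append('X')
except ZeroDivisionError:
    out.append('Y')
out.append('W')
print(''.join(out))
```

Execution trace: 'Y' (except ZeroDivisionError) → 'W' (after the try/except). Output: YW

Answer: YW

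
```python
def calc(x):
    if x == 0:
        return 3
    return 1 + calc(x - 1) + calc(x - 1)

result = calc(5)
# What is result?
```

calc(x) = 1 + 2·calc(x-1), calc(0)=3. Closed form: (3+1)·2^5 - 1 = 127.

Answer: 127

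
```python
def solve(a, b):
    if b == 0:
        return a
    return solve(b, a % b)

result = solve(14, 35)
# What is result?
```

solve(14, 35) -> solve(35, 14) -> solve(14, 7) -> solve(7, 0) -> 7

Answer: 7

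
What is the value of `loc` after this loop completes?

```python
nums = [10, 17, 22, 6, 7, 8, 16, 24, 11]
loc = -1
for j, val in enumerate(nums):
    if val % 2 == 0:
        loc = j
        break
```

First even number index in [10, 17, 22, 6, 7, 8, 16, 24, 11]
`loc` takes the values: -1 → 0

Answer: 0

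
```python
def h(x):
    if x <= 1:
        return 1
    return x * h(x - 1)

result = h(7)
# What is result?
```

h(7) = 7 * 6 * 5 * 4 * 3 * 2 * 1 = 5040

Answer: 5040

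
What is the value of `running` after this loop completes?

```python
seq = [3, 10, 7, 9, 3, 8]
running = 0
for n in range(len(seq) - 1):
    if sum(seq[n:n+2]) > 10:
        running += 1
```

Count windows with sum > 10
`running` takes the values: 0 → 1 → 2 → 3 → 4 → 5

Answer: 5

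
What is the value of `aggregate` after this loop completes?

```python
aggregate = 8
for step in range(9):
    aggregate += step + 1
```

Start at 8, add 1 to 9 = 53
`aggregate` takes the values: 8 → 9 → 11 → 14 → 18 → 23 → 29 → 36 → 44 → 53

Answer: 53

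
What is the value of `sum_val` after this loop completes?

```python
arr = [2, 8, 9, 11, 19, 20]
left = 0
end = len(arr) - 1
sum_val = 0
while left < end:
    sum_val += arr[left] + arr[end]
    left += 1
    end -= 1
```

Sum of pairs from ends
`sum_val` takes the values: 0 → 22 → 49 → 69

Answer: 69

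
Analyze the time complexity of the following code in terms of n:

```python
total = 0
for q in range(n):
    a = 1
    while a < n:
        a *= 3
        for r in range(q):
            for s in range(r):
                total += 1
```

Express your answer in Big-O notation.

Each loop level contributes: n × log n × n × n. Multiplying the contributions gives O(n^3 log n).

Answer: O(n^3 log n)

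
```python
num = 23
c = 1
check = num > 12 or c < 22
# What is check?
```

Trace:
`num = 23` → num = 23
`c = 1` → c = 1
`check = num > 12 or c < 22` → check = True
So check = True

Answer: True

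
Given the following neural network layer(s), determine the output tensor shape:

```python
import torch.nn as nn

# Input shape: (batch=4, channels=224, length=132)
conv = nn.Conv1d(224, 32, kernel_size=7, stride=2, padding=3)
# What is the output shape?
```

Input: (4, 224, 132) -> Output: (4, 32, 66)

Answer: (4, 32, 66)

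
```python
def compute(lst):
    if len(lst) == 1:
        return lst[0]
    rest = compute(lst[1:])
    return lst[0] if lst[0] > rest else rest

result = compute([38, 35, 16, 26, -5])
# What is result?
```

Recursive max over [38, 35, 16, 26, -5] = 38

Answer: 38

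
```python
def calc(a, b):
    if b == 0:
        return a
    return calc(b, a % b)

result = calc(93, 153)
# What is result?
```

calc(93, 153) -> calc(153, 93) -> calc(93, 60) -> calc(60, 33) -> calc(33, 27) -> calc(27, 6) -> calc(6, 3) -> calc(3, 0) -> 3

Answer: 3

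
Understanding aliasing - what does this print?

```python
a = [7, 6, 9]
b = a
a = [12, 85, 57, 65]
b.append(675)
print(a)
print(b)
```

Key concept: rebinding vs mutation: a is rebound to a new list, b still points at the original.
Step by step:
`a = [7, 6, 9]` → a = [7, 6, 9]
`b = a` → b = [7, 6, 9] (same object as a)
`a = [12, 85, 57, 65]` → a = [12, 85, 57, 65]
`b.append(675)` → b = [7, 6, 9, 675]
`print(a)` → prints [12, 85, 57, 65]
`print(b)` → prints [7, 6, 9, 675]

Answer:
[12, 85, 57, 65]
[7, 6, 9, 675]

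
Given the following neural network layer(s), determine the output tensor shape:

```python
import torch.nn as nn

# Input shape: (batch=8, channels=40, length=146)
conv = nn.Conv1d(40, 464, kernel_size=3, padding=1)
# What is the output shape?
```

Input: (8, 40, 146) -> Output: (8, 464, 146)

Answer: (8, 464, 146)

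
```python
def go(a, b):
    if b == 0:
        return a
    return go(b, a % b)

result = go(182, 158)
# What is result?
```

go(182, 158) -> go(158, 24) -> go(24, 14) -> go(14, 10) -> go(10, 4) -> go(4, 2) -> go(2, 0) -> 2

Answer: 2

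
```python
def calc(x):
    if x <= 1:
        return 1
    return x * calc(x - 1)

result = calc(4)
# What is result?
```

calc(4) = 4 * 3 * 2 * 1 = 24

Answer: 24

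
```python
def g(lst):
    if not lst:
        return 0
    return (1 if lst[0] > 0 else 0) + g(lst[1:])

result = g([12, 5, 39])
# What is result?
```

Count of positive elements in [12, 5, 39] = 3

Answer: 3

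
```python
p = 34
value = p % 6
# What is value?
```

Trace:
`p = 34` → p = 34
`value = p % 6` → value = 4
So value = 4

Answer: 4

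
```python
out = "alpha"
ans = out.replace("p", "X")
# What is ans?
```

Trace:
`out = "alpha"` → out = 'alpha'
`ans = out.replace("p", "X")` → ans = 'alXha'
So ans = 'alXha'

Answer: 'alXha'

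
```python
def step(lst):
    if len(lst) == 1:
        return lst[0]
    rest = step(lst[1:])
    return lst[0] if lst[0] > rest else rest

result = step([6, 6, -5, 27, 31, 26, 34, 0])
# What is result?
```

Recursive max over [6, 6, -5, 27, 31, 26, 34, 0] = 34

Answer: 34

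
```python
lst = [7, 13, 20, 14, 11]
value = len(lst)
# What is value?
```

Trace:
`lst = [7, 13, 20, 14, 11]` → lst = [7, 13, 20, 14, 11]
`value = len(lst)` → value = 5
So value = 5

Answer: 5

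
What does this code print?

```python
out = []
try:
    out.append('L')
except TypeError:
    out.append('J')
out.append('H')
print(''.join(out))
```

Execution trace: 'L' (try body, no exception) → 'H' (after the try/except). Output: LH

Answer: LH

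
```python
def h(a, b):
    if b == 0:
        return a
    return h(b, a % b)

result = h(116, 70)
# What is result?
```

h(116, 70) -> h(70, 46) -> h(46, 24) -> h(24, 22) -> h(22, 2) -> h(2, 0) -> 2

Answer: 2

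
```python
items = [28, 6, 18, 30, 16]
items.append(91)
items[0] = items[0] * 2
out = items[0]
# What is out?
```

Trace:
`items = [28, 6, 18, 30, 16]` → items = [28, 6, 18, 30, 16]
`items.append(91)` → items = [28, 6, 18, 30, 16, 91]
`items[0] = items[0] * 2` → items = [56, 6, 18, 30, 16, 91]
`out = items[0]` → out = 56
So out = 56

Answer: 56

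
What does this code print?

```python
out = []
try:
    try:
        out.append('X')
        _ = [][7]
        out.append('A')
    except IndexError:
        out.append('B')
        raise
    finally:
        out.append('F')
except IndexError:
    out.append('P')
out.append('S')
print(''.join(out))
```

Execution trace: 'X' (inner try body) → 'B' (inner except IndexError) → 'F' (inner finally) → 'P' (outer except IndexError) → 'S' (after the try/except). Output: XBFPS

Answer: XBFPS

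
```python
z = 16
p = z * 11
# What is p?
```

Trace:
`z = 16` → z = 16
`p = z * 11` → p = 176
So p = 176

Answer: 176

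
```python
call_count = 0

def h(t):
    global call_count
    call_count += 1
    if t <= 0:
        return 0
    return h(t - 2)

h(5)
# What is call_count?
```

Linear recursion stepping by 2: 4 calls from t=5 down to ≤0.

Answer: 4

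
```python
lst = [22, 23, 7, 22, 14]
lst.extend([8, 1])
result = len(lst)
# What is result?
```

Trace:
`lst = [22, 23, 7, 22, 14]` → lst = [22, 23, 7, 22, 14]
`lst.extend([8, 1])` → lst = [22, 23, 7, 22, 14, 8, 1]
`result = len(lst)` → result = 7
So result = 7

Answer: 7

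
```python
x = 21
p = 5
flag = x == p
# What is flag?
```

Trace:
`x = 21` → x = 21
`p = 5` → p = 5
`flag = x == p` → flag = False
So flag = False

Answer: False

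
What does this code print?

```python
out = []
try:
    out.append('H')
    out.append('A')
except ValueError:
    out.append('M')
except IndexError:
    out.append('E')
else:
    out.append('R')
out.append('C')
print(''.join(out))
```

Execution trace: 'H' (try body) → 'A' (try body, no exception) → 'R' (else) → 'C' (after the try/except). Output: HARC

Answer: HARC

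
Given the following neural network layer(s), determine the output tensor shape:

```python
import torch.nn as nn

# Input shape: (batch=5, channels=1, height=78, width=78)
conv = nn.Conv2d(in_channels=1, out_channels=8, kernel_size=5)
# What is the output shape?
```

Input: (5, 1, 78, 78) -> Output: (5, 8, 74, 74)

Answer: (5, 8, 74, 74)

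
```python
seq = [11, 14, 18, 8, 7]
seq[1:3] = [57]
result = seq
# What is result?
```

Trace:
`seq = [11, 14, 18, 8, 7]` → seq = [11, 14, 18, 8, 7]
`seq[1:3] = [57]` → seq = [11, 57, 8, 7]
`result = seq` → result = [11, 57, 8, 7]
So result = [11, 57, 8, 7]

Answer: [11, 57, 8, 7]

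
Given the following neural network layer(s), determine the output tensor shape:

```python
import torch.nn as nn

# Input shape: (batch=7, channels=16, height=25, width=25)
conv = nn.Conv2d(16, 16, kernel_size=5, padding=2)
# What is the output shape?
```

Input: (7, 16, 25, 25) -> Output: (7, 16, 25, 25)

Answer: (7, 16, 25, 25)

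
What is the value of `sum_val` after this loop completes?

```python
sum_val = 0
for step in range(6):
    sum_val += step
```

Sum of 0 to 5 = 15
`sum_val` takes the values: 0 → 1 → 3 → 6 → 10 → 15

Answer: 15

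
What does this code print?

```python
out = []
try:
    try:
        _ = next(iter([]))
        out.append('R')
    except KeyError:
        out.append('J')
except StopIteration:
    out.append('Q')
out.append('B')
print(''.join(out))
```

Execution trace: 'Q' (outer except StopIteration) → 'B' (after the try/except). Output: QB

Answer: QB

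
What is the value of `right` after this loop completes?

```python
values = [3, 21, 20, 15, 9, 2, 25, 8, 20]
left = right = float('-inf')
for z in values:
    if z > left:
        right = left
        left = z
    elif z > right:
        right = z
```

Second largest (with repeats) in [3, 21, 20, 15, 9, 2, 25, 8, 20]
`right` takes the values: -inf → 3 → 20 → 21

Answer: 21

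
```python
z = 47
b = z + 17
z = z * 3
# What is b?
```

Trace:
`z = 47` → z = 47
`b = z + 17` → b = 64
`z = z * 3` → z = 141
So b = 64

Answer: 64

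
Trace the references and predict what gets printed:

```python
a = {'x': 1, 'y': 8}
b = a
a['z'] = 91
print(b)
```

Key concept: dict aliasing.
Step by step:
`a = {'x': 1, 'y': 8}` → a = {'x': 1, 'y': 8}
`b = a` → b = {'x': 1, 'y': 8} (same object as a)
`a['z'] = 91` → a = {'x': 1, 'y': 8, 'z': 91} (same object as b); b = {'x': 1, 'y': 8, 'z': 91} (same object as a)
`print(b)` → prints {'x': 1, 'y': 8, 'z': 91}

Answer: {'x': 1, 'y': 8, 'z': 91}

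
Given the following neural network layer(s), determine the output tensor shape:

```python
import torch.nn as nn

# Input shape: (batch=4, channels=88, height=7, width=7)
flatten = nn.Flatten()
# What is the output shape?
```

Input: (4, 88, 7, 7) -> Output: (4, 4312)

Answer: (4, 4312)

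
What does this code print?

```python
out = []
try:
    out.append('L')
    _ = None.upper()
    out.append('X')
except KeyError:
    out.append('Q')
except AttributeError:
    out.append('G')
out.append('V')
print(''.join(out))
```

Execution trace: 'L' (try body) → 'G' (except AttributeError) → 'V' (after the try/except). Output: LGV

Answer: LGV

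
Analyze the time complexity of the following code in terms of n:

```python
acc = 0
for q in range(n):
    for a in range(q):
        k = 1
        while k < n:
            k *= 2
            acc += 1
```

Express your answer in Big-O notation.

Each loop level contributes: n × n × log n. Multiplying the contributions gives O(n^2 log n).

Answer: O(n^2 log n)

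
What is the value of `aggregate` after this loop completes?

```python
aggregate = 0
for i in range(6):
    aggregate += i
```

Sum of 0 to 5 = 15
`aggregate` takes the values: 0 → 1 → 3 → 6 → 10 → 15

Answer: 15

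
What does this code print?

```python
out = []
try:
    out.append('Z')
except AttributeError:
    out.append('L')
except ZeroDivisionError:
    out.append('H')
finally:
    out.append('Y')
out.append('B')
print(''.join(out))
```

Execution trace: 'Z' (try body, no exception) → 'Y' (finally) → 'B' (after the try/except). Output: ZYB

Answer: ZYB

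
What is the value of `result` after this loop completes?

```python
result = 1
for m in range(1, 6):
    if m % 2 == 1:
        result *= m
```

Product of odd numbers 1 to 5
`result` takes the values: 1 → 3 → 15

Answer: 15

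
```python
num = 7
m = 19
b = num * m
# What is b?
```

Trace:
`num = 7` → num = 7
`m = 19` → m = 19
`b = num * m` → b = 133
So b = 133

Answer: 133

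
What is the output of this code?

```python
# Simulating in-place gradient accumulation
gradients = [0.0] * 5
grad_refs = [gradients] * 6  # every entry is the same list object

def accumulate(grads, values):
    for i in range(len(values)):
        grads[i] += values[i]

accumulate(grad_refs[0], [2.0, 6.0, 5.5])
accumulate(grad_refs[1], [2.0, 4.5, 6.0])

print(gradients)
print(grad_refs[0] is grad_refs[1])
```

Key concept: gradient accumulation aliasing.
Step by step:
`gradients = [0.0] * 5` → gradients = [0.0, 0.0, 0.0, 0.0, 0.0]
`grad_refs = [gradients] * 6` → grad_refs = [[0.0, 0.0, 0.0, 0.0, 0.0], [0.0, 0.0, 0.0, 0.0, 0.0], [0.0, 0.0, 0.0, 0.0, 0.0], [0.0, 0.0, 0.0, 0.0, 0.0], [0.0, 0.0, 0.0, 0.0, 0.0], [0.0, 0.0, 0.0, 0.0, 0.0]]
`accumulate(grad_refs[0], [2.0, 6.0, 5.5])` → gradients = [2.0, 6.0, 5.5, 0.0, 0.0]; grad_refs = [[2.0, 6.0, 5.5, 0.0, 0.0], [2.0, 6.0, 5.5, 0.0, 0.0], [2.0, 6.0, 5.5, 0.0, 0.0], [2.0, 6.0, 5.5, 0.0, 0.0], [2.0, 6.0, 5.5, 0.0, 0.0], [2.0, 6.0, 5.5, 0.0, 0.0]]
`accumulate(grad_refs[1], [2.0, 4.5, 6.0])` → gradients = [4.0, 10.5, 11.5, 0.0, 0.0]; grad_refs = [[4.0, 10.5, 11.5, 0.0, 0.0], [4.0, 10.5, 11.5, 0.0, 0.0], [4.0, 10.5, 11.5, 0.0, 0.0], [4.0, 10.5, 11.5, 0.0, 0.0], [4.0, 10.5, 11.5, 0.0, 0.0], [4.0, 10.5, 11.5, 0.0, 0.0]]
`print(gradients)` → prints [4.0, 10.5, 11.5, 0.0, 0.0]
`print(grad_refs[0] is grad_refs[1])` → prints True

Answer:
[4.0, 10.5, 11.5, 0.0, 0.0]
True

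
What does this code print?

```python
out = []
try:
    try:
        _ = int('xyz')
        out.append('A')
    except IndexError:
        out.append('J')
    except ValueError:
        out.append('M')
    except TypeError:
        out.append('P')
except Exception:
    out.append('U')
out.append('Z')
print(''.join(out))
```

Execution trace: 'M' (inner except ValueError) → 'Z' (after the try/except). Output: MZ

Answer: MZ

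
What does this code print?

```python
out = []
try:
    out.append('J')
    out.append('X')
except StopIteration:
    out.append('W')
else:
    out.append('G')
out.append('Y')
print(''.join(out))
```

Execution trace: 'J' (try body) → 'X' (try body, no exception) → 'G' (else) → 'Y' (after the try/except). Output: JXGY

Answer: JXGY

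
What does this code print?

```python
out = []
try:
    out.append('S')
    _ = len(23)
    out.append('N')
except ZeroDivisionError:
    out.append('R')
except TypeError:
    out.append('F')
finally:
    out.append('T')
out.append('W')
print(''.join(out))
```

Execution trace: 'S' (try body) → 'F' (except TypeError) → 'T' (finally) → 'W' (after the try/except). Output: SFTW

Answer: SFTW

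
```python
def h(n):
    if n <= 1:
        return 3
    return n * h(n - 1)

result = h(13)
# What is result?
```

h(13) = 13 * 12 * 11 * 10 * 9 * 8 * 7 * 6 * 5 * 4 * 3 * 2 * 3 = 18681062400

Answer: 18681062400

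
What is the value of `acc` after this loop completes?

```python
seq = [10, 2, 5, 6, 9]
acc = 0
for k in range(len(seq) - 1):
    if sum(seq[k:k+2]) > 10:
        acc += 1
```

Count windows with sum > 10
`acc` takes the values: 0 → 1 → 2 → 3

Answer: 3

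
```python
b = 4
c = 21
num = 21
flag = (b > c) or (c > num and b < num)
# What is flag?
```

Trace:
`b = 4` → b = 4
`c = 21` → c = 21
`num = 21` → num = 21
`flag = (b > c) or (c > num and b < num)` → flag = False
So flag = False

Answer: False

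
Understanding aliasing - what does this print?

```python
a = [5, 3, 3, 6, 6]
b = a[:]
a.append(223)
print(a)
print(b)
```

Key concept: slice [:] creates copy.
Step by step:
`a = [5, 3, 3, 6, 6]` → a = [5, 3, 3, 6, 6]
`b = a[:]` → b = [5, 3, 3, 6, 6]
`a.append(223)` → a = [5, 3, 3, 6, 6, 223]
`print(a)` → prints [5, 3, 3, 6, 6, 223]
`print(b)` → prints [5, 3, 3, 6, 6]

Answer:
[5, 3, 3, 6, 6, 223]
[5, 3, 3, 6, 6]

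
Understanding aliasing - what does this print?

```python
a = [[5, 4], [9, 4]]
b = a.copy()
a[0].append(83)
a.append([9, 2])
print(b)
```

Key concept: shallow copy with nested lists.
Step by step:
`a = [[5, 4], [9, 4]]` → a = [[5, 4], [9, 4]]
`b = a.copy()` → b = [[5, 4], [9, 4]]
`a[0].append(83)` → a = [[5, 4, 83], [9, 4]]; b = [[5, 4, 83], [9, 4]]
`a.append([9, 2])` → a = [[5, 4, 83], [9, 4], [9, 2]]
`print(b)` → prints [[5, 4, 83], [9, 4]]

Answer: [[5, 4, 83], [9, 4]]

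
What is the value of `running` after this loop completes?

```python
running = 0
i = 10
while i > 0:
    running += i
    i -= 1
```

Sum 10 down to 1
`running` takes the values: 0 → 10 → 19 → 27 → 34 → 40 → 45 → 49 → 52 → 54 → 55

Answer: 55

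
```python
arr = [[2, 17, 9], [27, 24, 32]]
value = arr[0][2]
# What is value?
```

Trace:
`arr = [[2, 17, 9], [27, 24, 32]]` → arr = [[2, 17, 9], [27, 24, 32]]
`value = arr[0][2]` → value = 9
So value = 9

Answer: 9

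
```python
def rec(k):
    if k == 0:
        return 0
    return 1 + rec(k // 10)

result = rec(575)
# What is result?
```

Count of digits of 575: 3

Answer: 3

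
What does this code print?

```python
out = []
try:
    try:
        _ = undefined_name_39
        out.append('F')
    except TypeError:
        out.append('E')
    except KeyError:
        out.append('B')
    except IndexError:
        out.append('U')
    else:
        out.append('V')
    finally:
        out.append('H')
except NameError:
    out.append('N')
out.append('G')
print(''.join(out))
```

Execution trace: 'H' (finally) → 'N' (outer except NameError) → 'G' (after the try/except). Output: HNG

Answer: HNG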